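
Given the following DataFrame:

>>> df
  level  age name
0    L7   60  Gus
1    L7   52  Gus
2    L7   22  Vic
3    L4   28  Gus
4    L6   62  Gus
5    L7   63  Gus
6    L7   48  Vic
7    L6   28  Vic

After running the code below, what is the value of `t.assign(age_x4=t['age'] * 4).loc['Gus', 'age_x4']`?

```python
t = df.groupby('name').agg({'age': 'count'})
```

20

group by name, count of age:
      age
name     
Gus     5
Vic     3
add column age_x4 = t['age'] * 4:
      age  age_x4
name             
Gus     5      20
Vic     3      12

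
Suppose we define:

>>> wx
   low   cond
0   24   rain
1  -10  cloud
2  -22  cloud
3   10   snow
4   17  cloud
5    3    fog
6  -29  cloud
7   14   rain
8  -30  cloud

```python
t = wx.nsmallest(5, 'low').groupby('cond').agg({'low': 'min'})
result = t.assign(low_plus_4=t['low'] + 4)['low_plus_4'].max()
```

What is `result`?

take 5 rows with smallest low:
   low   cond
8  -30  cloud
6  -29  cloud
2  -22  cloud
1  -10  cloud
5    3    fog
group by cond, min of low:
       low
cond      
cloud  -30
fog      3
add column low_plus_4 = t['low'] + 4:
       low  low_plus_4
cond                  
cloud  -30         -26
fog      3           7

7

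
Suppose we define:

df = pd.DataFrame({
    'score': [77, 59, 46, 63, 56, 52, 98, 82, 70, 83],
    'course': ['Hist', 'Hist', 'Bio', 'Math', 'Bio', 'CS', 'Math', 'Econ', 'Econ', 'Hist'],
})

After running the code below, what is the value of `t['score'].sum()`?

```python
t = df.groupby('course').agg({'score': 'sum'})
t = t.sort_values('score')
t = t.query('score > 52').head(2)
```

group by course, sum of score:
        score
course       
Bio       102
CS         52
Econ      152
Hist      219
Math      161
sort by score:
        score
course       
CS         52
Bio       102
Econ      152
Math      161
Hist      219
filter rows where score > 52:
        score
course       
Bio       102
Econ      152
Math      161
Hist      219
take first 2 rows:
        score
course       
Bio       102
Econ      152
So sum() = 254.

254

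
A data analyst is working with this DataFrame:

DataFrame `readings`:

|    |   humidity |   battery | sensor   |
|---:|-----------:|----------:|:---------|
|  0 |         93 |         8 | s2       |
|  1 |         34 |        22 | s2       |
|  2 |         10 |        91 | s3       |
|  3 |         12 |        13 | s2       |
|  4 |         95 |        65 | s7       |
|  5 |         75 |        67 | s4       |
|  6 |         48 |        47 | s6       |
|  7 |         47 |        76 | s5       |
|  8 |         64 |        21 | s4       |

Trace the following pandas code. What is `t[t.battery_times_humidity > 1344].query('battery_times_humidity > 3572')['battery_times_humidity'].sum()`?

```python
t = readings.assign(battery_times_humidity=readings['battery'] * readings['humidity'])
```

add column battery_times_humidity = readings['battery'] * readings['humidity']:
   humidity  battery sensor  battery_times_humidity
0        93        8     s2                     744
1        34       22     s2                     748
2        10       91     s3                     910
3        12       13     s2                     156
4        95       65     s7                    6175
5        75       67     s4                    5025
6        48       47     s6                    2256
7        47       76     s5                    3572
8        64       21     s4                    1344
filter rows where battery_times_humidity > 1344:
   humidity  battery sensor  battery_times_humidity
4        95       65     s7                    6175
5        75       67     s4                    5025
6        48       47     s6                    2256
7        47       76     s5                    3572
filter rows where battery_times_humidity > 3572:
   humidity  battery sensor  battery_times_humidity
4        95       65     s7                    6175
5        75       67     s4                    5025
Then the sum of column 'battery_times_humidity': 11200

11200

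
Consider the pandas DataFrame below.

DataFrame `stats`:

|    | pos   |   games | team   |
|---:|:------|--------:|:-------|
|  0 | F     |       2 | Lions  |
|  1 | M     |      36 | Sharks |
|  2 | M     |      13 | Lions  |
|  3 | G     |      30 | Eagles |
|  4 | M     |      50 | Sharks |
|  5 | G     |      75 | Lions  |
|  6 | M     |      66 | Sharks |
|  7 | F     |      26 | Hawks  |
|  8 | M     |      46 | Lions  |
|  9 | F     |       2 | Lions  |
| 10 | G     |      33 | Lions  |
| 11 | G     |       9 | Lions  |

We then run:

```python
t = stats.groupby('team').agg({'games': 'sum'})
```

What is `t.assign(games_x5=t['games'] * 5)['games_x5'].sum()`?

1940

group by team, sum of games:
        games
team         
Eagles     30
Hawks      26
Lions     180
Sharks    152
add column games_x5 = t['games'] * 5:
        games  games_x5
team                   
Eagles     30       150
Hawks      26       130
Lions     180       900
Sharks    152       760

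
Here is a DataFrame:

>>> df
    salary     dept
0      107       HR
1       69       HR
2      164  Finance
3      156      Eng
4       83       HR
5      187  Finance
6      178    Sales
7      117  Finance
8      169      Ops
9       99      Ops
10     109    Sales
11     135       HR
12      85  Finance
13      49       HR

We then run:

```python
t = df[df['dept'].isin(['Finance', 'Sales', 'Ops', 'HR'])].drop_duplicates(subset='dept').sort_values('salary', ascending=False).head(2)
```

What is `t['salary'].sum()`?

filter rows where dept in ['Finance', 'Sales', 'Ops', 'HR']:
    salary     dept
0      107       HR
1       69       HR
2      164  Finance
4       83       HR
5      187  Finance
6      178    Sales
7      117  Finance
8      169      Ops
9       99      Ops
10     109    Sales
11     135       HR
12      85  Finance
13      49       HR
drop duplicate dept (keep=first):
   salary     dept
0     107       HR
2     164  Finance
6     178    Sales
8     169      Ops
sort by salary descending:
   salary     dept
6     178    Sales
8     169      Ops
2     164  Finance
0     107       HR
take first 2 rows:
   salary   dept
6     178  Sales
8     169    Ops
sum of column 'salary' → 347

347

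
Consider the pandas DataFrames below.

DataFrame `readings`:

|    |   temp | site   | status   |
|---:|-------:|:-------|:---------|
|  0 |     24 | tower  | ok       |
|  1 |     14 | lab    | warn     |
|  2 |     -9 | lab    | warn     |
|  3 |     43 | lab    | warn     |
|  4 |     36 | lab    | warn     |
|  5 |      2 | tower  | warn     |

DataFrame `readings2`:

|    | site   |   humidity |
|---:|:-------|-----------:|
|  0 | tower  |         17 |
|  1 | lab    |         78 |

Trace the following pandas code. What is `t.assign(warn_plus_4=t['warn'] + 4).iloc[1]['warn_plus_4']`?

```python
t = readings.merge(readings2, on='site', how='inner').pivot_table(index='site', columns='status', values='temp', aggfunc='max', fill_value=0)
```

6

merge on 'site' (how='inner') → 6 rows:
   temp   site status  humidity
0    24  tower     ok        17
1    14    lab   warn        78
2    -9    lab   warn        78
3    43    lab   warn        78
4    36    lab   warn        78
5     2  tower   warn        17
pivot: rows=site, cols=status, max(temp):
status  ok  warn
site            
lab      0    43
tower   24     2
add column warn_plus_4 = t['warn'] + 4:
status  ok  warn  warn_plus_4
site                         
lab      0    43           47
tower   24     2            6
value at position 1, column 'warn_plus_4' → 6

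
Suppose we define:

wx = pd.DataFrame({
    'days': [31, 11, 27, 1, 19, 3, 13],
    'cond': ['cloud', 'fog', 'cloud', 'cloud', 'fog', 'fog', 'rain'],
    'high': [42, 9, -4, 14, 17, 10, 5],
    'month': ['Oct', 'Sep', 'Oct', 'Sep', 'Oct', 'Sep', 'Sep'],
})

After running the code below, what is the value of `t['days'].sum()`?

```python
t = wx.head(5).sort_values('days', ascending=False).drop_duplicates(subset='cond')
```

take first 5 rows:
   days   cond  high month
0    31  cloud    42   Oct
1    11    fog     9   Sep
2    27  cloud    -4   Oct
3     1  cloud    14   Sep
4    19    fog    17   Oct
sort by days descending:
   days   cond  high month
0    31  cloud    42   Oct
2    27  cloud    -4   Oct
4    19    fog    17   Oct
1    11    fog     9   Sep
3     1  cloud    14   Sep
drop duplicate cond (keep=first):
   days   cond  high month
0    31  cloud    42   Oct
4    19    fog    17   Oct
Finally, sum of column 'days' = 50.

50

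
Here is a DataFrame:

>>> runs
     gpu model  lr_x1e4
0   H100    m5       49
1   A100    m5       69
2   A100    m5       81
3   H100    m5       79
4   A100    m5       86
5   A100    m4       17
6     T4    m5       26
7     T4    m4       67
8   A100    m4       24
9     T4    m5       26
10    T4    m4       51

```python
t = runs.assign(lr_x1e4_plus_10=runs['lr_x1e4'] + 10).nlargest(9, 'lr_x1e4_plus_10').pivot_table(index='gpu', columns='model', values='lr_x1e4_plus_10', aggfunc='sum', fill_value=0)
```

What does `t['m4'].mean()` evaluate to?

46.0

add column lr_x1e4_plus_10 = runs['lr_x1e4'] + 10:
     gpu model  lr_x1e4  lr_x1e4_plus_10
0   H100    m5       49               59
1   A100    m5       69               79
2   A100    m5       81               91
3   H100    m5       79               89
4   A100    m5       86               96
5   A100    m4       17               27
6     T4    m5       26               36
7     T4    m4       67               77
8   A100    m4       24               34
9     T4    m5       26               36
10    T4    m4       51               61
take 9 rows with largest lr_x1e4_plus_10:
     gpu model  lr_x1e4  lr_x1e4_plus_10
4   A100    m5       86               96
2   A100    m5       81               91
3   H100    m5       79               89
1   A100    m5       69               79
7     T4    m4       67               77
10    T4    m4       51               61
0   H100    m5       49               59
6     T4    m5       26               36
9     T4    m5       26               36
pivot: rows=gpu, cols=model, sum(lr_x1e4_plus_10):
model   m4   m5
gpu            
A100     0  266
H100     0  148
T4     138   72
So mean() = 46.0.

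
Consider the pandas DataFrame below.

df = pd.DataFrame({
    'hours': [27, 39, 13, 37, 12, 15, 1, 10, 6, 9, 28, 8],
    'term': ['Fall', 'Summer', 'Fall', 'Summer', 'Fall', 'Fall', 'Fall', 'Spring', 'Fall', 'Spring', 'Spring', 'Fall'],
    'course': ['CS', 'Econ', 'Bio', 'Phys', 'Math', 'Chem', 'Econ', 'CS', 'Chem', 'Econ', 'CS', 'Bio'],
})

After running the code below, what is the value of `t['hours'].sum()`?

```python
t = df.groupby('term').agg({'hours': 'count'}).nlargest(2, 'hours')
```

group by term, count of hours:
        hours
term         
Fall        7
Spring      3
Summer      2
take 2 rows with largest hours:
        hours
term         
Fall        7
Spring      3
Finally, sum of column 'hours' = 10.

10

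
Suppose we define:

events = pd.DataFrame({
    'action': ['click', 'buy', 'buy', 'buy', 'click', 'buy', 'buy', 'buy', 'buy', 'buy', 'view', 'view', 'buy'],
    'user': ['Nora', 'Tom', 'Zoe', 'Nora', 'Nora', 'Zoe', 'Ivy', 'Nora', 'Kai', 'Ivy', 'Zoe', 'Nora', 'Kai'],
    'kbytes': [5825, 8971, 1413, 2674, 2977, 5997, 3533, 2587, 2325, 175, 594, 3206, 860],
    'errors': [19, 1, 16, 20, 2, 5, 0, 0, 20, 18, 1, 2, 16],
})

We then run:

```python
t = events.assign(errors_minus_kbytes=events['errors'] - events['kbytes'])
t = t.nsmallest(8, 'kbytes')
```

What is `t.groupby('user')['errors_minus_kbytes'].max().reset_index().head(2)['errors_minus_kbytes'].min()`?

-844

add column errors_minus_kbytes = events['errors'] - events['kbytes']:
   action  user  kbytes  errors  errors_minus_kbytes
0   click  Nora    5825      19                -5806
1     buy   Tom    8971       1                -8970
2     buy   Zoe    1413      16                -1397
3     buy  Nora    2674      20                -2654
4   click  Nora    2977       2                -2975
5     buy   Zoe    5997       5                -5992
6     buy   Ivy    3533       0                -3533
7     buy  Nora    2587       0                -2587
8     buy   Kai    2325      20                -2305
9     buy   Ivy     175      18                 -157
10   view   Zoe     594       1                 -593
11   view  Nora    3206       2                -3204
12    buy   Kai     860      16                 -844
take 8 rows with smallest kbytes:
   action  user  kbytes  errors  errors_minus_kbytes
9     buy   Ivy     175      18                 -157
10   view   Zoe     594       1                 -593
12    buy   Kai     860      16                 -844
2     buy   Zoe    1413      16                -1397
8     buy   Kai    2325      20                -2305
7     buy  Nora    2587       0                -2587
3     buy  Nora    2674      20                -2654
4   click  Nora    2977       2                -2975
group by user, max of errors_minus_kbytes:
user
Ivy     -157
Kai     -844
Nora   -2587
Zoe     -593
Name: errors_minus_kbytes, dtype: int64
reset_index():
   user  errors_minus_kbytes
0   Ivy                 -157
1   Kai                 -844
2  Nora                -2587
3   Zoe                 -593
take first 2 rows:
  user  errors_minus_kbytes
0  Ivy                 -157
1  Kai                 -844
So min() = -844.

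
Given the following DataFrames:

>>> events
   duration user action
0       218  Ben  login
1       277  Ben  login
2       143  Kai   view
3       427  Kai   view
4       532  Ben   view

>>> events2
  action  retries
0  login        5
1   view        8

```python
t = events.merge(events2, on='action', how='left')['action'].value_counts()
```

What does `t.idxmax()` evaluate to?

merge on 'action' (how='left') → 5 rows:
   duration user action  retries
0       218  Ben  login        5
1       277  Ben  login        5
2       143  Kai   view        8
3       427  Kai   view        8
4       532  Ben   view        8
value_counts of action:
action
view     3
login    2
Name: count, dtype: int64
So idxmax() = view.

view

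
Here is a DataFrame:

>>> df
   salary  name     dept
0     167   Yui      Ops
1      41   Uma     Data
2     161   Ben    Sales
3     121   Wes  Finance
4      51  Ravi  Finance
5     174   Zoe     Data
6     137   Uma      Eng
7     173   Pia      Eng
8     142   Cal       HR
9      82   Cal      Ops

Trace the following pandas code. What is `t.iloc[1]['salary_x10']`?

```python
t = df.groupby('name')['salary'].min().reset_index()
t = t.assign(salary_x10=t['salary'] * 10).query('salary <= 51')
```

group by name, min of salary:
name
Ben     161
Cal      82
Pia     173
Ravi     51
Uma      41
Wes     121
Yui     167
Zoe     174
Name: salary, dtype: int64
reset_index():
   name  salary
0   Ben     161
1   Cal      82
2   Pia     173
3  Ravi      51
4   Uma      41
5   Wes     121
6   Yui     167
7   Zoe     174
add column salary_x10 = t['salary'] * 10:
   name  salary  salary_x10
0   Ben     161        1610
1   Cal      82         820
2   Pia     173        1730
3  Ravi      51         510
4   Uma      41         410
5   Wes     121        1210
6   Yui     167        1670
7   Zoe     174        1740
filter rows where salary <= 51:
   name  salary  salary_x10
3  Ravi      51         510
4   Uma      41         410
Taking the value at position 1, column 'salary_x10' gives 410.

410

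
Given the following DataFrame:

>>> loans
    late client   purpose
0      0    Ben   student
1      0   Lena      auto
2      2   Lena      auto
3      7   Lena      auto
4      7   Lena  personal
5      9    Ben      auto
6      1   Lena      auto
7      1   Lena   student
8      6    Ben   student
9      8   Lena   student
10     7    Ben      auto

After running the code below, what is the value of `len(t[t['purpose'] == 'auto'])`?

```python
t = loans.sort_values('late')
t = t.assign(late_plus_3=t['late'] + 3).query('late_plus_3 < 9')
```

sort by late:
    late client   purpose
0      0    Ben   student
1      0   Lena      auto
6      1   Lena      auto
7      1   Lena   student
2      2   Lena      auto
8      6    Ben   student
3      7   Lena      auto
4      7   Lena  personal
10     7    Ben      auto
9      8   Lena   student
5      9    Ben      auto
add column late_plus_3 = t['late'] + 3:
    late client   purpose  late_plus_3
0      0    Ben   student            3
1      0   Lena      auto            3
6      1   Lena      auto            4
7      1   Lena   student            4
2      2   Lena      auto            5
8      6    Ben   student            9
3      7   Lena      auto           10
4      7   Lena  personal           10
10     7    Ben      auto           10
9      8   Lena   student           11
5      9    Ben      auto           12
filter rows where late_plus_3 < 9:
   late client  purpose  late_plus_3
0     0    Ben  student            3
1     0   Lena     auto            3
6     1   Lena     auto            4
7     1   Lena  student            4
2     2   Lena     auto            5
filter rows where purpose == 'auto':
   late client purpose  late_plus_3
1     0   Lena    auto            3
6     1   Lena    auto            4
2     2   Lena    auto            5
Finally, number of rows = 3.

3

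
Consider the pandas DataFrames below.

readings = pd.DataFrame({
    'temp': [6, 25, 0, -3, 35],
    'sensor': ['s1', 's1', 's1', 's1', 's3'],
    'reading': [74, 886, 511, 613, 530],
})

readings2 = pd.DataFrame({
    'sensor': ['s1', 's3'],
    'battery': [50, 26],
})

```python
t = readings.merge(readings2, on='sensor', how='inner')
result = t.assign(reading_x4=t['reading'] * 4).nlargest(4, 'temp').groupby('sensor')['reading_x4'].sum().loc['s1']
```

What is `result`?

5884

merge on 'sensor' (how='inner') → 5 rows:
   temp sensor  reading  battery
0     6     s1       74       50
1    25     s1      886       50
2     0     s1      511       50
3    -3     s1      613       50
4    35     s3      530       26
add column reading_x4 = t['reading'] * 4:
   temp sensor  reading  battery  reading_x4
0     6     s1       74       50         296
1    25     s1      886       50        3544
2     0     s1      511       50        2044
3    -3     s1      613       50        2452
4    35     s3      530       26        2120
take 4 rows with largest temp:
   temp sensor  reading  battery  reading_x4
4    35     s3      530       26        2120
1    25     s1      886       50        3544
0     6     s1       74       50         296
2     0     s1      511       50        2044
group by sensor, sum of reading_x4:
sensor
s1    5884
s3    2120
Name: reading_x4, dtype: int64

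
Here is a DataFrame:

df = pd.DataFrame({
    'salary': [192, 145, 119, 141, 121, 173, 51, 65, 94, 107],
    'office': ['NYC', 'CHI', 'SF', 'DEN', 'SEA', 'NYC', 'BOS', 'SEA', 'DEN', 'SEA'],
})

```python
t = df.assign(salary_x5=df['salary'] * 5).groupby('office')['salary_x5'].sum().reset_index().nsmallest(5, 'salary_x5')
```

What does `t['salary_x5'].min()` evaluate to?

255

add column salary_x5 = df['salary'] * 5:
   salary office  salary_x5
0     192    NYC        960
1     145    CHI        725
2     119     SF        595
3     141    DEN        705
4     121    SEA        605
5     173    NYC        865
6      51    BOS        255
7      65    SEA        325
8      94    DEN        470
9     107    SEA        535
group by office, sum of salary_x5:
office
BOS     255
CHI     725
DEN    1175
NYC    1825
SEA    1465
SF      595
Name: salary_x5, dtype: int64
reset_index():
  office  salary_x5
0    BOS        255
1    CHI        725
2    DEN       1175
3    NYC       1825
4    SEA       1465
5     SF        595
take 5 rows with smallest salary_x5:
  office  salary_x5
0    BOS        255
5     SF        595
1    CHI        725
2    DEN       1175
4    SEA       1465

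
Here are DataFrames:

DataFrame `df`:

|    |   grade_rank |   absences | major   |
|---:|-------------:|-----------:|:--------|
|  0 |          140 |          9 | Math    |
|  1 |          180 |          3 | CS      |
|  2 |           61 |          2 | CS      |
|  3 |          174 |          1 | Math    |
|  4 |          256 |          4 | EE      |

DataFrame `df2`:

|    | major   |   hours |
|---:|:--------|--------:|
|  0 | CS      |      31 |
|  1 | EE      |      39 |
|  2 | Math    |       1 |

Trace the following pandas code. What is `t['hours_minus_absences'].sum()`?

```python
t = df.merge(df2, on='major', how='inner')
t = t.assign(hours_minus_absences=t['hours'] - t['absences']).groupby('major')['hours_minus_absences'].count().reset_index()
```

merge on 'major' (how='inner') → 5 rows:
   grade_rank  absences major  hours
0         140         9  Math      1
1         180         3    CS     31
2          61         2    CS     31
3         174         1  Math      1
4         256         4    EE     39
add column hours_minus_absences = t['hours'] - t['absences']:
   grade_rank  absences major  hours  hours_minus_absences
0         140         9  Math      1                    -8
1         180         3    CS     31                    28
2          61         2    CS     31                    29
3         174         1  Math      1                     0
4         256         4    EE     39                    35
group by major, count of hours_minus_absences:
major
CS      2
EE      1
Math    2
Name: hours_minus_absences, dtype: int64
reset_index():
  major  hours_minus_absences
0    CS                     2
1    EE                     1
2  Math                     2
sum of column 'hours_minus_absences' → 5

5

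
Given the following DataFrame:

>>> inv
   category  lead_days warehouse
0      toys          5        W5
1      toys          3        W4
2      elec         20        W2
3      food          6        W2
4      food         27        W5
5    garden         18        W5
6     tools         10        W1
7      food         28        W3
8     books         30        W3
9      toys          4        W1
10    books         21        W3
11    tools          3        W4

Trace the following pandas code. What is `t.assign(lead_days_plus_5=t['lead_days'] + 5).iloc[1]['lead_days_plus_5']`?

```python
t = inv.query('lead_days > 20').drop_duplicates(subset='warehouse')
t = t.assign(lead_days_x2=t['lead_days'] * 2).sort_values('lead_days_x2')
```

filter rows where lead_days > 20:
   category  lead_days warehouse
4      food         27        W5
7      food         28        W3
8     books         30        W3
10    books         21        W3
drop duplicate warehouse (keep=first):
  category  lead_days warehouse
4     food         27        W5
7     food         28        W3
add column lead_days_x2 = t['lead_days'] * 2:
  category  lead_days warehouse  lead_days_x2
4     food         27        W5            54
7     food         28        W3            56
sort by lead_days_x2:
  category  lead_days warehouse  lead_days_x2
4     food         27        W5            54
7     food         28        W3            56
add column lead_days_plus_5 = t['lead_days'] + 5:
  category  lead_days warehouse  lead_days_x2  lead_days_plus_5
4     food         27        W5            54                32
7     food         28        W3            56                33
The value at position 1, column 'lead_days_plus_5' is 33.

33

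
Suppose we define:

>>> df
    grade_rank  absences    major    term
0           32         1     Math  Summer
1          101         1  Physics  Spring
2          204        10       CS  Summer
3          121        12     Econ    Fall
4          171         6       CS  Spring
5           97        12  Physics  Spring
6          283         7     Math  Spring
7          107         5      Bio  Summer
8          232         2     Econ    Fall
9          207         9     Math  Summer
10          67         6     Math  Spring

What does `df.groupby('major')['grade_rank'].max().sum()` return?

group by major, max of grade_rank:
major
Bio        107
CS         204
Econ       232
Math       283
Physics    101
Name: grade_rank, dtype: int64
So sum() = 927.

927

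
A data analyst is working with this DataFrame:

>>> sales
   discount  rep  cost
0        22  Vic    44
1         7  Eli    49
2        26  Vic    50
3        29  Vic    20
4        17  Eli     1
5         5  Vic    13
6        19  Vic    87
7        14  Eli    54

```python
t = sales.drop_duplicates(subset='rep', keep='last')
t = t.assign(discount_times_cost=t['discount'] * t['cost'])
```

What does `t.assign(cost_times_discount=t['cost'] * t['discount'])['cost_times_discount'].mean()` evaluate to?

drop duplicate rep (keep=last):
   discount  rep  cost
6        19  Vic    87
7        14  Eli    54
add column discount_times_cost = t['discount'] * t['cost']:
   discount  rep  cost  discount_times_cost
6        19  Vic    87                 1653
7        14  Eli    54                  756
add column cost_times_discount = t['cost'] * t['discount']:
   discount  rep  cost  discount_times_cost  cost_times_discount
6        19  Vic    87                 1653                 1653
7        14  Eli    54                  756                  756
Finally, mean of column 'cost_times_discount' = 1204.5.

1204.5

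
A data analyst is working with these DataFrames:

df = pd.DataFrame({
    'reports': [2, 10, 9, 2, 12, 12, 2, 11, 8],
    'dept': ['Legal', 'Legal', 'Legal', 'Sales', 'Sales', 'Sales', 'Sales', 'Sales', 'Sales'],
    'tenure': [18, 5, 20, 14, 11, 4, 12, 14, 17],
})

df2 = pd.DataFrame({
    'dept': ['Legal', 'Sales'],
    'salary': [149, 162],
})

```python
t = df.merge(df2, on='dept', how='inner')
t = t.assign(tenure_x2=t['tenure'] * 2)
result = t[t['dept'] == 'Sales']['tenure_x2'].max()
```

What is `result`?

merge on 'dept' (how='inner') → 9 rows:
   reports   dept  tenure  salary
0        2  Legal      18     149
1       10  Legal       5     149
2        9  Legal      20     149
3        2  Sales      14     162
4       12  Sales      11     162
5       12  Sales       4     162
6        2  Sales      12     162
7       11  Sales      14     162
8        8  Sales      17     162
add column tenure_x2 = t['tenure'] * 2:
   reports   dept  tenure  salary  tenure_x2
0        2  Legal      18     149         36
1       10  Legal       5     149         10
2        9  Legal      20     149         40
3        2  Sales      14     162         28
4       12  Sales      11     162         22
5       12  Sales       4     162          8
6        2  Sales      12     162         24
7       11  Sales      14     162         28
8        8  Sales      17     162         34
filter rows where dept == 'Sales':
   reports   dept  tenure  salary  tenure_x2
3        2  Sales      14     162         28
4       12  Sales      11     162         22
5       12  Sales       4     162          8
6        2  Sales      12     162         24
7       11  Sales      14     162         28
8        8  Sales      17     162         34

34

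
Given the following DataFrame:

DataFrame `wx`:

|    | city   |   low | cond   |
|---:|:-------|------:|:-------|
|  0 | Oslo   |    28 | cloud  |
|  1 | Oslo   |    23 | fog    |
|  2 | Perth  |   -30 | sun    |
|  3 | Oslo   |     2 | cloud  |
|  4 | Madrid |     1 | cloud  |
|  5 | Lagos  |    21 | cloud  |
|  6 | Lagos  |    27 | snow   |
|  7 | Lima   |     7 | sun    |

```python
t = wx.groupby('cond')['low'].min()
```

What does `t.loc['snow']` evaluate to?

27

group by cond, min of low:
cond
cloud     1
fog      23
snow     27
sun     -30
Name: low, dtype: int64
The value at index 'snow' is 27.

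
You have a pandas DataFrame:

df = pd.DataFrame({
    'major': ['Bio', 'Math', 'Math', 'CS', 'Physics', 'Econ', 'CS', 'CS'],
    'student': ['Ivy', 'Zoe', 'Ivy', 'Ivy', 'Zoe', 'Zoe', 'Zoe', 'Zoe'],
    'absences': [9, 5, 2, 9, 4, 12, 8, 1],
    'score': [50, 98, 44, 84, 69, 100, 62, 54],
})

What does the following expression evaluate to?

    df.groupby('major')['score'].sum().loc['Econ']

group by major, sum of score:
major
Bio         50
CS         200
Econ       100
Math       142
Physics     69
Name: score, dtype: int64
Finally, value at index 'Econ' = 100.

100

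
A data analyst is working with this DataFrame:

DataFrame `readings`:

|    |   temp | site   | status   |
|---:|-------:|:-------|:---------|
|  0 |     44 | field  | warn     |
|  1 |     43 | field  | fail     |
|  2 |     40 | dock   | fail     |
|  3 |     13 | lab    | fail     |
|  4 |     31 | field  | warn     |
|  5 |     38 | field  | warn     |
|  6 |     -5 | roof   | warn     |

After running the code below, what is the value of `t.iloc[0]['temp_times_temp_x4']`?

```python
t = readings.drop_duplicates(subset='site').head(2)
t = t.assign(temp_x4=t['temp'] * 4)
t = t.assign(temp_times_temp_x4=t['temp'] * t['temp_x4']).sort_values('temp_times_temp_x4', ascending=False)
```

drop duplicate site (keep=first):
   temp   site status
0    44  field   warn
2    40   dock   fail
3    13    lab   fail
6    -5   roof   warn
take first 2 rows:
   temp   site status
0    44  field   warn
2    40   dock   fail
add column temp_x4 = t['temp'] * 4:
   temp   site status  temp_x4
0    44  field   warn      176
2    40   dock   fail      160
add column temp_times_temp_x4 = t['temp'] * t['temp_x4']:
   temp   site status  temp_x4  temp_times_temp_x4
0    44  field   warn      176                7744
2    40   dock   fail      160                6400
sort by temp_times_temp_x4 descending:
   temp   site status  temp_x4  temp_times_temp_x4
0    44  field   warn      176                7744
2    40   dock   fail      160                6400
So iloc[0]['temp_times_temp_x4'] = 7744.

7744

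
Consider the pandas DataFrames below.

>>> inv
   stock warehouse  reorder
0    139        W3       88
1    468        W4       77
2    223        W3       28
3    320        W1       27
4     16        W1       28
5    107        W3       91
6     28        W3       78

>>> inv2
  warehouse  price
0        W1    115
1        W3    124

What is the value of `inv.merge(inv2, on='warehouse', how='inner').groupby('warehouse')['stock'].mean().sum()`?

292.25

merge on 'warehouse' (how='inner') → 6 rows:
   stock warehouse  reorder  price
0    139        W3       88    124
1    223        W3       28    124
2    320        W1       27    115
3     16        W1       28    115
4    107        W3       91    124
5     28        W3       78    124
group by warehouse, mean of stock:
warehouse
W1    168.00
W3    124.25
Name: stock, dtype: float64
Finally, sum of the resulting series = 292.25.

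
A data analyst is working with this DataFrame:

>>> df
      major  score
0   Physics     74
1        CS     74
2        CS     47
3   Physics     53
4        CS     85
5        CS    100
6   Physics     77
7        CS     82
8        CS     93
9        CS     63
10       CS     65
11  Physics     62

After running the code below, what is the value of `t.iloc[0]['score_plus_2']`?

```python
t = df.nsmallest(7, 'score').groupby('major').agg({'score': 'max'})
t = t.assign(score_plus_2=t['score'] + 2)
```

take 7 rows with smallest score:
      major  score
2        CS     47
3   Physics     53
11  Physics     62
9        CS     63
10       CS     65
0   Physics     74
1        CS     74
group by major, max of score:
         score
major         
CS          74
Physics     74
add column score_plus_2 = t['score'] + 2:
         score  score_plus_2
major                       
CS          74            76
Physics     74            76
Then the value at position 0, column 'score_plus_2': 76

76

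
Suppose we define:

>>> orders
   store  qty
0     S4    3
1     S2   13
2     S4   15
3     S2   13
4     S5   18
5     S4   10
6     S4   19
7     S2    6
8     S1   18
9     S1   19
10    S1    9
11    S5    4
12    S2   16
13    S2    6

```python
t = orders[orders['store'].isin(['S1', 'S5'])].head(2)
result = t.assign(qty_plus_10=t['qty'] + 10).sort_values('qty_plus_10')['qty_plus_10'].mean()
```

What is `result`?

28.0

filter rows where store in ['S1', 'S5']:
   store  qty
4     S5   18
8     S1   18
9     S1   19
10    S1    9
11    S5    4
take first 2 rows:
  store  qty
4    S5   18
8    S1   18
add column qty_plus_10 = t['qty'] + 10:
  store  qty  qty_plus_10
4    S5   18           28
8    S1   18           28
sort by qty_plus_10:
  store  qty  qty_plus_10
4    S5   18           28
8    S1   18           28
So mean() = 28.0.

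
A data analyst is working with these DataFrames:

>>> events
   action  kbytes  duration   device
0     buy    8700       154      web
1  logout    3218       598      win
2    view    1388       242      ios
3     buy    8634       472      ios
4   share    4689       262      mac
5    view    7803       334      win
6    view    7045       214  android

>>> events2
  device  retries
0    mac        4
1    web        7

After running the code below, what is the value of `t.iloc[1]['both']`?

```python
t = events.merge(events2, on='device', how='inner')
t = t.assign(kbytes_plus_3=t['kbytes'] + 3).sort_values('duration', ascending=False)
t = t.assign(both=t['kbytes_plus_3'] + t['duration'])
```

merge on 'device' (how='inner') → 2 rows:
  action  kbytes  duration device  retries
0    buy    8700       154    web        7
1  share    4689       262    mac        4
add column kbytes_plus_3 = t['kbytes'] + 3:
  action  kbytes  duration device  retries  kbytes_plus_3
0    buy    8700       154    web        7           8703
1  share    4689       262    mac        4           4692
sort by duration descending:
  action  kbytes  duration device  retries  kbytes_plus_3
1  share    4689       262    mac        4           4692
0    buy    8700       154    web        7           8703
add column both = t['kbytes_plus_3'] + t['duration']:
  action  kbytes  duration device  retries  kbytes_plus_3  both
1  share    4689       262    mac        4           4692  4954
0    buy    8700       154    web        7           8703  8857
Finally, value at position 1, column 'both' = 8857.

8857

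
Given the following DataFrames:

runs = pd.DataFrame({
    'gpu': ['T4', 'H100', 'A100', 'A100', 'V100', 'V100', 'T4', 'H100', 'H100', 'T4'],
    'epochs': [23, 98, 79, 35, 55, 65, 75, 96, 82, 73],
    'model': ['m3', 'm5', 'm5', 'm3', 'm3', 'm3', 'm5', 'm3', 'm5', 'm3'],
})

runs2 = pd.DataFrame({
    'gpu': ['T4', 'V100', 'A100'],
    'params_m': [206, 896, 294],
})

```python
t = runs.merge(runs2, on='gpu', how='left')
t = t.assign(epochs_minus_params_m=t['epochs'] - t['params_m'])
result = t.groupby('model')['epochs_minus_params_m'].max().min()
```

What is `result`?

-133.0

merge on 'gpu' (how='left') → 10 rows:
    gpu  epochs model  params_m
0    T4      23    m3     206.0
1  H100      98    m5       NaN
2  A100      79    m5     294.0
3  A100      35    m3     294.0
4  V100      55    m3     896.0
5  V100      65    m3     896.0
6    T4      75    m5     206.0
7  H100      96    m3       NaN
8  H100      82    m5       NaN
9    T4      73    m3     206.0
add column epochs_minus_params_m = t['epochs'] - t['params_m']:
    gpu  epochs model  params_m  epochs_minus_params_m
0    T4      23    m3     206.0                 -183.0
1  H100      98    m5       NaN                    NaN
2  A100      79    m5     294.0                 -215.0
3  A100      35    m3     294.0                 -259.0
4  V100      55    m3     896.0                 -841.0
5  V100      65    m3     896.0                 -831.0
6    T4      75    m5     206.0                 -131.0
7  H100      96    m3       NaN                    NaN
8  H100      82    m5       NaN                    NaN
9    T4      73    m3     206.0                 -133.0
group by model, max of epochs_minus_params_m:
model
m3   -133.0
m5   -131.0
Name: epochs_minus_params_m, dtype: float64
The min of the resulting series is -133.0.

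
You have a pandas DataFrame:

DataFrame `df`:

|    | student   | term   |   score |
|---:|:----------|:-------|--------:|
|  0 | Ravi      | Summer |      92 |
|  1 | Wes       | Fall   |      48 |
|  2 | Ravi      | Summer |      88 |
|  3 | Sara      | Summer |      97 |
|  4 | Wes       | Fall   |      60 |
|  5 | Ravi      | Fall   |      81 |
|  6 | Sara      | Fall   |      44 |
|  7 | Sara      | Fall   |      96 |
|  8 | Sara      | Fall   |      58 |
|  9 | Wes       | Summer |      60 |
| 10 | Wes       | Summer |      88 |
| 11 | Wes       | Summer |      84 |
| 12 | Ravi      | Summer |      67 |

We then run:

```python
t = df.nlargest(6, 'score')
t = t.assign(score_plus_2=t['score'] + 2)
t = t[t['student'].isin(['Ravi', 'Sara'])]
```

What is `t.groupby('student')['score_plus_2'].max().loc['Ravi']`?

take 6 rows with largest score:
   student    term  score
3     Sara  Summer     97
7     Sara    Fall     96
0     Ravi  Summer     92
2     Ravi  Summer     88
10     Wes  Summer     88
11     Wes  Summer     84
add column score_plus_2 = t['score'] + 2:
   student    term  score  score_plus_2
3     Sara  Summer     97            99
7     Sara    Fall     96            98
0     Ravi  Summer     92            94
2     Ravi  Summer     88            90
10     Wes  Summer     88            90
11     Wes  Summer     84            86
filter rows where student in ['Ravi', 'Sara']:
  student    term  score  score_plus_2
3    Sara  Summer     97            99
7    Sara    Fall     96            98
0    Ravi  Summer     92            94
2    Ravi  Summer     88            90
group by student, max of score_plus_2:
student
Ravi    94
Sara    99
Name: score_plus_2, dtype: int64
The value at index 'Ravi' is 94.

94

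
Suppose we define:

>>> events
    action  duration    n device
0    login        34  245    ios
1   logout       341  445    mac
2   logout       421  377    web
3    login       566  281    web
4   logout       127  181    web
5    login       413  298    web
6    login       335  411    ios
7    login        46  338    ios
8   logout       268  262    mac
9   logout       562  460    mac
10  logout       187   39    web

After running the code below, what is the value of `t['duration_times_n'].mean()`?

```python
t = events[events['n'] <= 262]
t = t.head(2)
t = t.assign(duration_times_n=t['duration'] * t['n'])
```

filter rows where n <= 262:
    action  duration    n device
0    login        34  245    ios
4   logout       127  181    web
8   logout       268  262    mac
10  logout       187   39    web
take first 2 rows:
   action  duration    n device
0   login        34  245    ios
4  logout       127  181    web
add column duration_times_n = t['duration'] * t['n']:
   action  duration    n device  duration_times_n
0   login        34  245    ios              8330
4  logout       127  181    web             22987

15658.5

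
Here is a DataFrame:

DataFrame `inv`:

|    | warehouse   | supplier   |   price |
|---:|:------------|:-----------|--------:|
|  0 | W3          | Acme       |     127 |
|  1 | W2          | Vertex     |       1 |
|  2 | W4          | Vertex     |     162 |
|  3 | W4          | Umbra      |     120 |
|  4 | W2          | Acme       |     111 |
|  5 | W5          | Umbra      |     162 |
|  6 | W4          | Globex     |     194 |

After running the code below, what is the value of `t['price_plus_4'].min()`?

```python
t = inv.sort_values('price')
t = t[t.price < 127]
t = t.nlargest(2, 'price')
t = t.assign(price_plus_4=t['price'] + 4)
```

sort by price:
  warehouse supplier  price
1        W2   Vertex      1
4        W2     Acme    111
3        W4    Umbra    120
0        W3     Acme    127
2        W4   Vertex    162
5        W5    Umbra    162
6        W4   Globex    194
filter rows where price < 127:
  warehouse supplier  price
1        W2   Vertex      1
4        W2     Acme    111
3        W4    Umbra    120
take 2 rows with largest price:
  warehouse supplier  price
3        W4    Umbra    120
4        W2     Acme    111
add column price_plus_4 = t['price'] + 4:
  warehouse supplier  price  price_plus_4
3        W4    Umbra    120           124
4        W2     Acme    111           115
Hence 115.

115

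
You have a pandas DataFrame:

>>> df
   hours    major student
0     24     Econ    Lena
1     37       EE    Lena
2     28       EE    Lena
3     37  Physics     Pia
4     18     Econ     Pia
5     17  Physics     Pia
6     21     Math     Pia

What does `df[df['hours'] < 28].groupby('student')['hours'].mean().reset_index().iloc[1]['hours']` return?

filter rows where hours < 28:
   hours    major student
0     24     Econ    Lena
4     18     Econ     Pia
5     17  Physics     Pia
6     21     Math     Pia
group by student, mean of hours:
student
Lena    24.000000
Pia     18.666667
Name: hours, dtype: float64
reset_index():
  student      hours
0    Lena  24.000000
1     Pia  18.666667
So iloc[1]['hours'] = 18.6666666667.

18.6666666667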